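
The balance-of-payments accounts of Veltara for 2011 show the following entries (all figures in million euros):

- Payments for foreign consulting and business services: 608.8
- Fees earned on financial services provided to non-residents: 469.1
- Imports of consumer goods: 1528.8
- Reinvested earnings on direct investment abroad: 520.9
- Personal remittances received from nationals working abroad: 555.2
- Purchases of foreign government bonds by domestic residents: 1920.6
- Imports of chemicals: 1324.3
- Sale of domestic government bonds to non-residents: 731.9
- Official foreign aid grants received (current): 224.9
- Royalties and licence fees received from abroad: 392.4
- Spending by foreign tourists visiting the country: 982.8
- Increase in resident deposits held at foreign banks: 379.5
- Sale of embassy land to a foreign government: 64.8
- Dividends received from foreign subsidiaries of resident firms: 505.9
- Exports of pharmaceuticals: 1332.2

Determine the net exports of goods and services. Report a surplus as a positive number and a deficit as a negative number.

-285.4

Goods: -1528.8 - 1324.3 + 1332.2 = -1520.9
Services: 469.1 - 608.8 + 982.8 + 392.4 = 1235.5
Trade balance = -1520.9 + 1235.5 = -285.4
(Excluded from the trade balance — primary income: reinvested earnings on direct investment abroad 520.9, dividends received from foreign subsidiaries of resident firms 505.9; secondary income: personal remittances received from nationals working abroad 555.2, official foreign aid grants received (current) 224.9; financial account: purchases of foreign government bonds by domestic residents 1920.6, sale of domestic government bonds to non-residents 731.9, increase in resident deposits held at foreign banks 379.5; capital account: sale of embassy land to a foreign government 64.8.)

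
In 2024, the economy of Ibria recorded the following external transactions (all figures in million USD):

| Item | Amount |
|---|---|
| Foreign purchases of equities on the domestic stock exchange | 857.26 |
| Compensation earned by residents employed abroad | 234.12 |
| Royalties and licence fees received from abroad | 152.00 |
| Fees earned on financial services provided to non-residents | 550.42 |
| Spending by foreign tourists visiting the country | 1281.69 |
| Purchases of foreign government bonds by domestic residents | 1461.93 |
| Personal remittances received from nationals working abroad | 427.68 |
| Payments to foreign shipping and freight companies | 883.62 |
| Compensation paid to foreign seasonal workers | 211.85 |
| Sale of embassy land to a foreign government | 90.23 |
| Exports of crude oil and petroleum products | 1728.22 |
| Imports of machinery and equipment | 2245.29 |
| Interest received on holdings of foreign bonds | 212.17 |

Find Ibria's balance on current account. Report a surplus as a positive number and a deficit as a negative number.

1245.54

Goods: -2245.29 + 1728.22 = -517.07
Services: 152.00 + 1281.69 - 883.62 + 550.42 = 1100.49
Primary income: -211.85 + 234.12 + 212.17 = 234.44
Secondary income: 427.68
Current account = (-517.07) + 1100.49 + 234.44 + 427.68 = 1245.54
(Excluded from the current account — financial account: foreign purchases of equities on the domestic stock exchange 857.26, purchases of foreign government bonds by domestic residents 1461.93; capital account: sale of embassy land to a foreign government 90.23.)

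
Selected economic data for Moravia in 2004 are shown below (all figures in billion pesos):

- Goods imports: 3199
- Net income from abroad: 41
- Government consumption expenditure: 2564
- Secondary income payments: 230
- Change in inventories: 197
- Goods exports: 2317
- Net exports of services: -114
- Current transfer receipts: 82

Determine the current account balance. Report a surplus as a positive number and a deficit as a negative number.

-1103

Goods balance = 2317 - 3199 = -882
Services balance = -114
Trade balance (goods + services) = -882 + (-114) = -996
Net primary income = 41
Net secondary income = 82 - 230 = -148
Current account = -996 + 41 + (-148) = -1103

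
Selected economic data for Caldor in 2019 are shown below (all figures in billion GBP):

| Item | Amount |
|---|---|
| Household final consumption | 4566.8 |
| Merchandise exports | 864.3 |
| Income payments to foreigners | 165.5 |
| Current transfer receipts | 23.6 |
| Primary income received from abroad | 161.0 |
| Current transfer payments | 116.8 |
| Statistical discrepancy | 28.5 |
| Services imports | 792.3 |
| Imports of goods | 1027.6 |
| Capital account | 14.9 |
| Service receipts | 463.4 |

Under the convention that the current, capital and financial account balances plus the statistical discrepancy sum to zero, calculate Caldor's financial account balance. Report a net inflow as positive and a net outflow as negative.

Goods balance = 864.3 - 1027.6 = -163.3
Services balance = 463.4 - 792.3 = -328.9
Trade balance (goods + services) = -163.3 + (-328.9) = -492.2
Net primary income = 161.0 - 165.5 = -4.5
Net secondary income = 23.6 - 116.8 = -93.2
Current account = -492.2 + (-4.5) + (-93.2) = -589.9
Financial account = -(-589.9 + 14.9 + 28.5) = 546.5

546.5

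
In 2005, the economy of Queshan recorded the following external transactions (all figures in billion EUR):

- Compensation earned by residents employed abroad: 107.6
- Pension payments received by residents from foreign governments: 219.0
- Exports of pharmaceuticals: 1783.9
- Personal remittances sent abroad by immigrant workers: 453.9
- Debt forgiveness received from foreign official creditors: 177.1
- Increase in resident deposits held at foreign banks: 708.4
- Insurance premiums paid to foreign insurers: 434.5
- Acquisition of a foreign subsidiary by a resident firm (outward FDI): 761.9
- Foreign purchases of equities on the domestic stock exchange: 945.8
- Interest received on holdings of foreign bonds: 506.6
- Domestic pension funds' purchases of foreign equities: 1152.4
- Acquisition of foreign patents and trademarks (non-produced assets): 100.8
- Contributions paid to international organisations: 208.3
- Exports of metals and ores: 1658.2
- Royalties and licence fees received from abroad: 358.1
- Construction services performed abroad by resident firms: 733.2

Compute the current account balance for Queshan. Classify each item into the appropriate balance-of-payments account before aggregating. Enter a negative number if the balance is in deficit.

Goods: 1783.9 + 1658.2 = 3442.1
Services: 733.2 + 358.1 - 434.5 = 656.8
Primary income: 506.6 + 107.6 = 614.2
Secondary income: -208.3 + 219.0 - 453.9 = -443.2
Current account = 3442.1 + 656.8 + 614.2 + (-443.2) = 4269.9
(Excluded from the current account — capital account: debt forgiveness received from foreign official creditors 177.1, acquisition of foreign patents and trademarks (non-produced assets) 100.8; financial account: increase in resident deposits held at foreign banks 708.4, acquisition of a foreign subsidiary by a resident firm (outward FDI) 761.9, foreign purchases of equities on the domestic stock exchange 945.8, domestic pension funds' purchases of foreign equities 1152.4.)

4269.9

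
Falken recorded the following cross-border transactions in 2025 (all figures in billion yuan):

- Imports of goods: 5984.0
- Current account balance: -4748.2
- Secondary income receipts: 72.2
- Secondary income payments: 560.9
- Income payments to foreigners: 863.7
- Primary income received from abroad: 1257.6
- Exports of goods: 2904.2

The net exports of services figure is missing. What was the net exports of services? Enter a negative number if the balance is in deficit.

Current account = goods balance + services balance + net primary income + net secondary income
Sum of the known components = -3174.6
Net exports of services = CA - (known components) = -4748.2 - (-3174.6) = -1573.6

-1573.6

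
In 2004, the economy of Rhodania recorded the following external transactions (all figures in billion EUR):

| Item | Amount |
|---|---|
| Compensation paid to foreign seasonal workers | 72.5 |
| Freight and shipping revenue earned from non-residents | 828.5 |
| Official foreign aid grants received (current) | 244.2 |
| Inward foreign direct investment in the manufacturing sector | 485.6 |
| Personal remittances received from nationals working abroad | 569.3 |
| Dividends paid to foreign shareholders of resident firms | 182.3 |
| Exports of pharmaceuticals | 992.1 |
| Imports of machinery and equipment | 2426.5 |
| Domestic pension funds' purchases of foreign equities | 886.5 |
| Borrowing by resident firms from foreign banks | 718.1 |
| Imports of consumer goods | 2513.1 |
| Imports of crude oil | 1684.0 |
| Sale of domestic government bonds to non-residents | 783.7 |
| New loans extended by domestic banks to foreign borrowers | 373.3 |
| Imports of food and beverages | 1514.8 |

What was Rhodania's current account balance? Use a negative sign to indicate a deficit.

-5759.1

Goods: -1514.8 - 1684.0 - 2426.5 + 992.1 - 2513.1 = -7146.3
Services: 828.5
Primary income: -182.3 - 72.5 = -254.8
Secondary income: 569.3 + 244.2 = 813.5
Current account = (-7146.3) + 828.5 + (-254.8) + 813.5 = -5759.1
(Excluded from the current account — financial account: inward foreign direct investment in the manufacturing sector 485.6, domestic pension funds' purchases of foreign equities 886.5, borrowing by resident firms from foreign banks 718.1, sale of domestic government bonds to non-residents 783.7, new loans extended by domestic banks to foreign borrowers 373.3.)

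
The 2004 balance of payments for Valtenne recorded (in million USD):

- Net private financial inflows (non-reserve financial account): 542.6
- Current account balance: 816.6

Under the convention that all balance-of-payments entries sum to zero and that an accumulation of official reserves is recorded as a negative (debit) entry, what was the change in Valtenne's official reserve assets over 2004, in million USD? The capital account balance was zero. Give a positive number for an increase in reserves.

Official reserve transactions balance = -(816.6 + 542.6) = -1359.2
An accumulation of reserves is recorded as a debit (negative entry), so the change in the stock of reserves is the negative of that balance.
Change in official reserves = -(-1359.2) = 1359.2

1359.2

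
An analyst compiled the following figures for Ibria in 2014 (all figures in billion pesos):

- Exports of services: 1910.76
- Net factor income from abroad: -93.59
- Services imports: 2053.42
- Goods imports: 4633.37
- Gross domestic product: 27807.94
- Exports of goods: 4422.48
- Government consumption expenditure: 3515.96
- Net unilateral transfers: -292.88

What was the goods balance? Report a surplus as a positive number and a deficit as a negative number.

Goods balance = 4422.48 - 4633.37 = -210.89

-210.89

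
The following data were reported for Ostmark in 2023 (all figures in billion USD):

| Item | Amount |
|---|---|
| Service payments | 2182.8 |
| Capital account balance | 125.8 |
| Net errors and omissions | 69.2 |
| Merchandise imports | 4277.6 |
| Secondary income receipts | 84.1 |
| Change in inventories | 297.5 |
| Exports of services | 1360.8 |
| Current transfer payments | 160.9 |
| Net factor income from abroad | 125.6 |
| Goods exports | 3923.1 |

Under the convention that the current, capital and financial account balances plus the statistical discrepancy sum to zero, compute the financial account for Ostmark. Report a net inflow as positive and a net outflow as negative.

Goods balance = 3923.1 - 4277.6 = -354.5
Services balance = 1360.8 - 2182.8 = -822.0
Trade balance (goods + services) = -354.5 + (-822.0) = -1176.5
Net primary income = 125.6
Net secondary income = 84.1 - 160.9 = -76.8
Current account = -1176.5 + 125.6 + (-76.8) = -1127.7
Financial account = -(-1127.7 + 125.8 + 69.2) = 932.7

932.7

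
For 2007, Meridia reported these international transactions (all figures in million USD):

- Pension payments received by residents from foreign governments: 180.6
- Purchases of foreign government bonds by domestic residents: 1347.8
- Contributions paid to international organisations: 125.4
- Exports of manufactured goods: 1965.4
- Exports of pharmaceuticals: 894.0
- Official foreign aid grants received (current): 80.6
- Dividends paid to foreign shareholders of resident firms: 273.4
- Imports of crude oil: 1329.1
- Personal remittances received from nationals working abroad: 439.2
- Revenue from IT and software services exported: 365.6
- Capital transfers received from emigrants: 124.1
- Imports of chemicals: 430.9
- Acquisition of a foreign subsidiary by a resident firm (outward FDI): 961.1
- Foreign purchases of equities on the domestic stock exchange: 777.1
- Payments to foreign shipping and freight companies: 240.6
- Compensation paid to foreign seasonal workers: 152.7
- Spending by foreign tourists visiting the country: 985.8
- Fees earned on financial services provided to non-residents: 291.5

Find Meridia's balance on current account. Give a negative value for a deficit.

2650.6

Goods: -1329.1 + 894.0 - 430.9 + 1965.4 = 1099.4
Services: 365.6 - 240.6 + 291.5 + 985.8 = 1402.3
Primary income: -273.4 - 152.7 = -426.1
Secondary income: 80.6 + 180.6 + 439.2 - 125.4 = 575.0
Current account = 1099.4 + 1402.3 + (-426.1) + 575.0 = 2650.6
(Excluded from the current account — financial account: purchases of foreign government bonds by domestic residents 1347.8, acquisition of a foreign subsidiary by a resident firm (outward FDI) 961.1, foreign purchases of equities on the domestic stock exchange 777.1; capital account: capital transfers received from emigrants 124.1.)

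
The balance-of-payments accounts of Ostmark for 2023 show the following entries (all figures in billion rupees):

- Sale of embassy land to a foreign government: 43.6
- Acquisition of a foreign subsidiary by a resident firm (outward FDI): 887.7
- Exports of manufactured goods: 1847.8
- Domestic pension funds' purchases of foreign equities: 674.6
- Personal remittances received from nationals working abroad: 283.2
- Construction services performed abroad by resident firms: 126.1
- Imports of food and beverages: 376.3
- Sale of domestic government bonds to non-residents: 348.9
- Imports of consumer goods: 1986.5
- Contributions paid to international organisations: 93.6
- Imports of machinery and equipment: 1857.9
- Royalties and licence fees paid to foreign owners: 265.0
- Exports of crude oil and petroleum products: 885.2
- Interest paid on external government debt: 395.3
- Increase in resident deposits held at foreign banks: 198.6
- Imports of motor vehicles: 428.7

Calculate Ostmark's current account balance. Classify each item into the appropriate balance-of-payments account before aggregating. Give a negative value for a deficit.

-2261.0

Goods: -1986.5 + 1847.8 - 376.3 - 1857.9 - 428.7 + 885.2 = -1916.4
Services: 126.1 - 265.0 = -138.9
Primary income: -395.3
Secondary income: 283.2 - 93.6 = 189.6
Current account = (-1916.4) + (-138.9) + (-395.3) + 189.6 = -2261.0
(Excluded from the current account — capital account: sale of embassy land to a foreign government 43.6; financial account: acquisition of a foreign subsidiary by a resident firm (outward FDI) 887.7, domestic pension funds' purchases of foreign equities 674.6, sale of domestic government bonds to non-residents 348.9, increase in resident deposits held at foreign banks 198.6.)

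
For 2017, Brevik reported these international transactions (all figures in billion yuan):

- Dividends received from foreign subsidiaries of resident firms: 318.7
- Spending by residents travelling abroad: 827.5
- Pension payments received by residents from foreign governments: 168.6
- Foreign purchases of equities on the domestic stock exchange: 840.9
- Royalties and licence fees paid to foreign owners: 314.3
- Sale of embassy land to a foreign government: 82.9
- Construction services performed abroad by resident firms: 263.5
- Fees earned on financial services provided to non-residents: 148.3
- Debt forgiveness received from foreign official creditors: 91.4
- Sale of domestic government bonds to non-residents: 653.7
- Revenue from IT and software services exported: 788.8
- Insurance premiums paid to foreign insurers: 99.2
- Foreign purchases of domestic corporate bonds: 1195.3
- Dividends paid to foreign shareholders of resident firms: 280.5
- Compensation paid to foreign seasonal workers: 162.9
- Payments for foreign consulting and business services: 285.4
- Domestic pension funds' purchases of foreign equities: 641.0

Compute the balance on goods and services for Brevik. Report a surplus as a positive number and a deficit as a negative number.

Services: -99.2 + 788.8 - 827.5 + 148.3 + 263.5 - 285.4 - 314.3 = -325.8
Trade balance = 0.0 + (-325.8) = -325.8
(Excluded from the trade balance — primary income: dividends received from foreign subsidiaries of resident firms 318.7, dividends paid to foreign shareholders of resident firms 280.5, compensation paid to foreign seasonal workers 162.9; secondary income: pension payments received by residents from foreign governments 168.6; financial account: foreign purchases of equities on the domestic stock exchange 840.9, sale of domestic government bonds to non-residents 653.7, foreign purchases of domestic corporate bonds 1195.3, domestic pension funds' purchases of foreign equities 641.0; capital account: sale of embassy land to a foreign government 82.9, debt forgiveness received from foreign official creditors 91.4.)

-325.8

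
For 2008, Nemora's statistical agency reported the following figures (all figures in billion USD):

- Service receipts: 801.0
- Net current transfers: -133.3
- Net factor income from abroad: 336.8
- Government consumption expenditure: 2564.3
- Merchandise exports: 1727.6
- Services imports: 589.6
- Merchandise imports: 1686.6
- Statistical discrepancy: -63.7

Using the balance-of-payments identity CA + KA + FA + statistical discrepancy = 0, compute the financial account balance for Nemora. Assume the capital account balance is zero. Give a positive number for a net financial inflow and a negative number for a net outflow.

Goods balance = 1727.6 - 1686.6 = 41.0
Services balance = 801.0 - 589.6 = 211.4
Trade balance (goods + services) = 41.0 + 211.4 = 252.4
Net primary income = 336.8
Net secondary income = -133.3
Current account = 252.4 + 336.8 + (-133.3) = 455.9
Financial account = -(455.9 + (-63.7)) = -392.2

-392.2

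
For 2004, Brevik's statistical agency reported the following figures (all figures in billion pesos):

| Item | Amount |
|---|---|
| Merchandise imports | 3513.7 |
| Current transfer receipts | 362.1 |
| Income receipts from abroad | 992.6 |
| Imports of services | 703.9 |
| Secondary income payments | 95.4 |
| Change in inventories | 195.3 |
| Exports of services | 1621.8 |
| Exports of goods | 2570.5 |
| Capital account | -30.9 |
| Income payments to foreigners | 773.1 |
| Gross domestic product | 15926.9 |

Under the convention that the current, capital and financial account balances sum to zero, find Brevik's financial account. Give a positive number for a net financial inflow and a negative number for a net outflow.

-430.0

Goods balance = 2570.5 - 3513.7 = -943.2
Services balance = 1621.8 - 703.9 = 917.9
Trade balance (goods + services) = -943.2 + 917.9 = -25.3
Net primary income = 992.6 - 773.1 = 219.5
Net secondary income = 362.1 - 95.4 = 266.7
Current account = -25.3 + 219.5 + 266.7 = 460.9
Financial account = -(460.9 + (-30.9)) = -430.0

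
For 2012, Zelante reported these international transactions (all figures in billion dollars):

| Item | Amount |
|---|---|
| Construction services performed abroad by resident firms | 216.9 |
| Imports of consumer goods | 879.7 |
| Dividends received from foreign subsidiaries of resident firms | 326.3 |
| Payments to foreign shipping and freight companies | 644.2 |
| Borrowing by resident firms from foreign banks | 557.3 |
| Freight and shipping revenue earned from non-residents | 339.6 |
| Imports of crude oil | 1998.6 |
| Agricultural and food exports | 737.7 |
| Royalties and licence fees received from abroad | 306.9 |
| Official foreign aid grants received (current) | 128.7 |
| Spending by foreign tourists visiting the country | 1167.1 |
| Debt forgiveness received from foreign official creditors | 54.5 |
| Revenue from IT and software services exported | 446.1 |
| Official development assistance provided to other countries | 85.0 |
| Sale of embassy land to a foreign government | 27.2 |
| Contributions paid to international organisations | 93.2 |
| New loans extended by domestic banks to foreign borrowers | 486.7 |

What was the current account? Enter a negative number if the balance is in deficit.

-31.4

Goods: -879.7 + 737.7 - 1998.6 = -2140.6
Services: 306.9 - 644.2 + 446.1 + 1167.1 + 216.9 + 339.6 = 1832.4
Primary income: 326.3
Secondary income: -85.0 + 128.7 - 93.2 = -49.5
Current account = (-2140.6) + 1832.4 + 326.3 + (-49.5) = -31.4
(Excluded from the current account — financial account: borrowing by resident firms from foreign banks 557.3, new loans extended by domestic banks to foreign borrowers 486.7; capital account: debt forgiveness received from foreign official creditors 54.5, sale of embassy land to a foreign government 27.2.)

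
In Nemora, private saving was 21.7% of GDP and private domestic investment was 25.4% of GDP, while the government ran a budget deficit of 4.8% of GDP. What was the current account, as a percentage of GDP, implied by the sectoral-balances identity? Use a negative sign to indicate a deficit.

By the sectoral-balances identity, CA = (S_private - I) + (T - G).
Private balance = 21.7 - 25.4 = -3.7
Government balance (T - G) = -4.8
CA = -3.7 + (-4.8) = -8.5

-8.5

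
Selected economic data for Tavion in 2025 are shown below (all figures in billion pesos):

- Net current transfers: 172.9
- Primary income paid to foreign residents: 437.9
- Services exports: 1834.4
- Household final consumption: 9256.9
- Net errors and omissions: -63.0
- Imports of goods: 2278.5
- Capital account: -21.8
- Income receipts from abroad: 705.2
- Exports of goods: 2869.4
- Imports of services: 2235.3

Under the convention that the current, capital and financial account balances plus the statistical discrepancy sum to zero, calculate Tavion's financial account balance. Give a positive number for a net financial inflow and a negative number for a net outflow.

-545.4

Goods balance = 2869.4 - 2278.5 = 590.9
Services balance = 1834.4 - 2235.3 = -400.9
Trade balance (goods + services) = 590.9 + (-400.9) = 190.0
Net primary income = 705.2 - 437.9 = 267.3
Net secondary income = 172.9
Current account = 190.0 + 267.3 + 172.9 = 630.2
Financial account = -(630.2 + (-21.8) + (-63.0)) = -545.4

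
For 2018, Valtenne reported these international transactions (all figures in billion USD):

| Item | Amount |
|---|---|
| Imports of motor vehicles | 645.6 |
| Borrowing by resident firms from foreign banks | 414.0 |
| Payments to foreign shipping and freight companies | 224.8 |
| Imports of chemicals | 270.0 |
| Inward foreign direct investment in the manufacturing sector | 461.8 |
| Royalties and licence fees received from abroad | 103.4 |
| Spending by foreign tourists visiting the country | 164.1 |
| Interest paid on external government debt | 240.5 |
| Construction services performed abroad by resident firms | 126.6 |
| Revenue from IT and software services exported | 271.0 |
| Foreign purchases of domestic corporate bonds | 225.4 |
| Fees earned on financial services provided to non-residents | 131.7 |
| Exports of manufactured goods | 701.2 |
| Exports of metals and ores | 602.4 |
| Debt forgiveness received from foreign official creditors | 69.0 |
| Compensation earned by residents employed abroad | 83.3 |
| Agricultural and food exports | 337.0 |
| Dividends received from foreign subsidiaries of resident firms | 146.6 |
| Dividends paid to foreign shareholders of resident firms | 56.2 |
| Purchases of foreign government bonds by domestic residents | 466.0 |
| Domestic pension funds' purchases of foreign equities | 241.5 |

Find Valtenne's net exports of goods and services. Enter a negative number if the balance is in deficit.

Goods: 701.2 + 337.0 - 270.0 - 645.6 + 602.4 = 725.0
Services: 271.0 - 224.8 + 103.4 + 164.1 + 126.6 + 131.7 = 572.0
Trade balance = 725.0 + 572.0 = 1297.0
(Excluded from the trade balance — financial account: borrowing by resident firms from foreign banks 414.0, inward foreign direct investment in the manufacturing sector 461.8, foreign purchases of domestic corporate bonds 225.4, purchases of foreign government bonds by domestic residents 466.0, domestic pension funds' purchases of foreign equities 241.5; primary income: interest paid on external government debt 240.5, compensation earned by residents employed abroad 83.3, dividends received from foreign subsidiaries of resident firms 146.6, dividends paid to foreign shareholders of resident firms 56.2; capital account: debt forgiveness received from foreign official creditors 69.0.)

1297.0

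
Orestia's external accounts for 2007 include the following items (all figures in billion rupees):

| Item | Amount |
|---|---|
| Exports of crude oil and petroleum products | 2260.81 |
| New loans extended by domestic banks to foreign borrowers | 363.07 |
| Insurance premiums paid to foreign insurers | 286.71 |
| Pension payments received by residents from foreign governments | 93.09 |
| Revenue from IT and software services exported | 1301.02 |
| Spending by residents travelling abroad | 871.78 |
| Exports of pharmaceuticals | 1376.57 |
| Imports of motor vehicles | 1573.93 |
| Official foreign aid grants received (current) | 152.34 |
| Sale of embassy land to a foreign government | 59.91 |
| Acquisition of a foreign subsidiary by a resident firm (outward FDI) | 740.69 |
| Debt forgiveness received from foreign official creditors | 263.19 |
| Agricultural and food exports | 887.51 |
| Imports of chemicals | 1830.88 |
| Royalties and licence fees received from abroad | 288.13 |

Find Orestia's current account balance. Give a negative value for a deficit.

Goods: 887.51 + 1376.57 - 1573.93 - 1830.88 + 2260.81 = 1120.08
Services: 288.13 - 286.71 + 1301.02 - 871.78 = 430.66
Secondary income: 152.34 + 93.09 = 245.43
Current account = 1120.08 + 430.66 + 245.43 = 1796.17
(Excluded from the current account — financial account: new loans extended by domestic banks to foreign borrowers 363.07, acquisition of a foreign subsidiary by a resident firm (outward FDI) 740.69; capital account: sale of embassy land to a foreign government 59.91, debt forgiveness received from foreign official creditors 263.19.)

1796.17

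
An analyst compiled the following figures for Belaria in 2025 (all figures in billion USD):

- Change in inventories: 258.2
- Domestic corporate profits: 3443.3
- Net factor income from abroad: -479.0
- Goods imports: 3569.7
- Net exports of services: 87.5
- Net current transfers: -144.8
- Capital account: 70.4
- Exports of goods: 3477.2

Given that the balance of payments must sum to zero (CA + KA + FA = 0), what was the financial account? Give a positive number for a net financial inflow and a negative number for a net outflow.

Goods balance = 3477.2 - 3569.7 = -92.5
Services balance = 87.5
Trade balance (goods + services) = -92.5 + 87.5 = -5.0
Net primary income = -479.0
Net secondary income = -144.8
Current account = -5.0 + (-479.0) + (-144.8) = -628.8
Financial account = -(-628.8 + 70.4) = 558.4

558.4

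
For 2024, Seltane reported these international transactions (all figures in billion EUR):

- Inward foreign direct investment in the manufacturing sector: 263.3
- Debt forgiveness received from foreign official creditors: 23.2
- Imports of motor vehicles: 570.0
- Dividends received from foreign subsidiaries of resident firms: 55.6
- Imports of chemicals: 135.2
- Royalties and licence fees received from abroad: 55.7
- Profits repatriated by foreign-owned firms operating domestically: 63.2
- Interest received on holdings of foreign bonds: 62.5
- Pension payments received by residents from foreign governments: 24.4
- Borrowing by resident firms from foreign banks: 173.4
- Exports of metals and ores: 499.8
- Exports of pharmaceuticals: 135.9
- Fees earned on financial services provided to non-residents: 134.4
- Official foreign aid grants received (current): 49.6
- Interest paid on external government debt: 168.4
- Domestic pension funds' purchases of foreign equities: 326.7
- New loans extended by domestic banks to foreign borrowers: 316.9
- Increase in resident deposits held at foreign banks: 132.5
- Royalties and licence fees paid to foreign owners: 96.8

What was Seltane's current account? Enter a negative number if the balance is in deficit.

Goods: 135.9 - 570.0 - 135.2 + 499.8 = -69.5
Services: 55.7 - 96.8 + 134.4 = 93.3
Primary income: 55.6 + 62.5 - 168.4 - 63.2 = -113.5
Secondary income: 24.4 + 49.6 = 74.0
Current account = (-69.5) + 93.3 + (-113.5) + 74.0 = -15.7
(Excluded from the current account — financial account: inward foreign direct investment in the manufacturing sector 263.3, borrowing by resident firms from foreign banks 173.4, domestic pension funds' purchases of foreign equities 326.7, new loans extended by domestic banks to foreign borrowers 316.9, increase in resident deposits held at foreign banks 132.5; capital account: debt forgiveness received from foreign official creditors 23.2.)

-15.7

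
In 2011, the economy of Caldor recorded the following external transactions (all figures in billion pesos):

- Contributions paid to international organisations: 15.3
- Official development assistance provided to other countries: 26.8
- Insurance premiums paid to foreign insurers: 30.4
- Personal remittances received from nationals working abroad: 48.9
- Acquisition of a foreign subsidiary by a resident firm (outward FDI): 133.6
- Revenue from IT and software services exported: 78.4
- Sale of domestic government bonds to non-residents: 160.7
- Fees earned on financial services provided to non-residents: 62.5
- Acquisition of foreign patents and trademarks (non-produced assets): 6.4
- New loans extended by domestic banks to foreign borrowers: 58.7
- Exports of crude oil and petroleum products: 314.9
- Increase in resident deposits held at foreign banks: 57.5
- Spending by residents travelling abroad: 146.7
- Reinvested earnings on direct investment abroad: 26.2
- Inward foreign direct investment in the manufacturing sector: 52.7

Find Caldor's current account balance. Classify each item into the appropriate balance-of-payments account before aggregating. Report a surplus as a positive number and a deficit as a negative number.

Goods: 314.9
Services: 62.5 - 30.4 + 78.4 - 146.7 = -36.2
Primary income: 26.2
Secondary income: -15.3 + 48.9 - 26.8 = 6.8
Current account = 314.9 + (-36.2) + 26.2 + 6.8 = 311.7
(Excluded from the current account — financial account: acquisition of a foreign subsidiary by a resident firm (outward FDI) 133.6, sale of domestic government bonds to non-residents 160.7, new loans extended by domestic banks to foreign borrowers 58.7, increase in resident deposits held at foreign banks 57.5, inward foreign direct investment in the manufacturing sector 52.7; capital account: acquisition of foreign patents and trademarks (non-produced assets) 6.4.)

311.7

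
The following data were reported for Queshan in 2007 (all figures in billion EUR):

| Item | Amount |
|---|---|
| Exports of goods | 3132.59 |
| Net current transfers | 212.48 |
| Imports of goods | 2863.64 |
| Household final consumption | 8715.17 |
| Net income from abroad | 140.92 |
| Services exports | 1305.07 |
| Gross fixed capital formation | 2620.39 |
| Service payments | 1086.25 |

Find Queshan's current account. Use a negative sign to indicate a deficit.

Goods balance = 3132.59 - 2863.64 = 268.95
Services balance = 1305.07 - 1086.25 = 218.82
Trade balance (goods + services) = 268.95 + 218.82 = 487.77
Net primary income = 140.92
Net secondary income = 212.48
Current account = 487.77 + 140.92 + 212.48 = 841.17

841.17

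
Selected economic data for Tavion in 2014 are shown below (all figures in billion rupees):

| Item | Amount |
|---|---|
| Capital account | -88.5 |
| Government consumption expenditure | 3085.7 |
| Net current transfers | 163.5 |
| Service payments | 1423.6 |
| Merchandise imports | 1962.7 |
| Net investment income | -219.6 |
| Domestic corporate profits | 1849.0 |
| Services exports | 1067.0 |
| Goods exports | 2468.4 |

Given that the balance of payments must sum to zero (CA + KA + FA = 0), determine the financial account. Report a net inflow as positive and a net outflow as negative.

-4.5

Goods balance = 2468.4 - 1962.7 = 505.7
Services balance = 1067.0 - 1423.6 = -356.6
Trade balance (goods + services) = 505.7 + (-356.6) = 149.1
Net primary income = -219.6
Net secondary income = 163.5
Current account = 149.1 + (-219.6) + 163.5 = 93.0
Financial account = -(93.0 + (-88.5)) = -4.5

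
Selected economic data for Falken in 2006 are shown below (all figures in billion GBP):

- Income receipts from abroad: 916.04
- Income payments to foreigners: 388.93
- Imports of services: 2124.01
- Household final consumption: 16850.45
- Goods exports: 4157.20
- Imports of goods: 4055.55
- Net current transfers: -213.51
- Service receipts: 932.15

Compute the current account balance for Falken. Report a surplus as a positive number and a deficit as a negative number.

Goods balance = 4157.20 - 4055.55 = 101.65
Services balance = 932.15 - 2124.01 = -1191.86
Trade balance (goods + services) = 101.65 + (-1191.86) = -1090.21
Net primary income = 916.04 - 388.93 = 527.11
Net secondary income = -213.51
Current account = -1090.21 + 527.11 + (-213.51) = -776.61

-776.61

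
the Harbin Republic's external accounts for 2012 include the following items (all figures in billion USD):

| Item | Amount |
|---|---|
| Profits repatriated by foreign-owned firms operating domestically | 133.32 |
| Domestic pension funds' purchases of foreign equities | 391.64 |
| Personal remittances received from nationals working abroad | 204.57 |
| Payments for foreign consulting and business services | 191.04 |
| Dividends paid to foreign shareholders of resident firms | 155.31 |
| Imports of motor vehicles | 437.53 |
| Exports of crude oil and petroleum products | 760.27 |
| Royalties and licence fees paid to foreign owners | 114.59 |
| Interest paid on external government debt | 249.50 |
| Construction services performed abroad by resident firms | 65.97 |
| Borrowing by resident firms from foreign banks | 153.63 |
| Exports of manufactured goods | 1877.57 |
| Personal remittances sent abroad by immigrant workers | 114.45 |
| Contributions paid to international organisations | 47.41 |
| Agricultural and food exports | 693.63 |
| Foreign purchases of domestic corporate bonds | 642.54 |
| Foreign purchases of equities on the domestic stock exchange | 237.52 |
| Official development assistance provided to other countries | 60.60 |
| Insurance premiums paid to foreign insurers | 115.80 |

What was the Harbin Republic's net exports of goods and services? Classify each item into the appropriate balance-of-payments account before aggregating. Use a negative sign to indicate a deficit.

2538.48

Goods: 693.63 - 437.53 + 760.27 + 1877.57 = 2893.94
Services: -114.59 - 191.04 + 65.97 - 115.80 = -355.46
Trade balance = 2893.94 + (-355.46) = 2538.48
(Excluded from the trade balance — primary income: profits repatriated by foreign-owned firms operating domestically 133.32, dividends paid to foreign shareholders of resident firms 155.31, interest paid on external government debt 249.50; financial account: domestic pension funds' purchases of foreign equities 391.64, borrowing by resident firms from foreign banks 153.63, foreign purchases of domestic corporate bonds 642.54, foreign purchases of equities on the domestic stock exchange 237.52; secondary income: personal remittances received from nationals working abroad 204.57, personal remittances sent abroad by immigrant workers 114.45, contributions paid to international organisations 47.41, official development assistance provided to other countries 60.60.)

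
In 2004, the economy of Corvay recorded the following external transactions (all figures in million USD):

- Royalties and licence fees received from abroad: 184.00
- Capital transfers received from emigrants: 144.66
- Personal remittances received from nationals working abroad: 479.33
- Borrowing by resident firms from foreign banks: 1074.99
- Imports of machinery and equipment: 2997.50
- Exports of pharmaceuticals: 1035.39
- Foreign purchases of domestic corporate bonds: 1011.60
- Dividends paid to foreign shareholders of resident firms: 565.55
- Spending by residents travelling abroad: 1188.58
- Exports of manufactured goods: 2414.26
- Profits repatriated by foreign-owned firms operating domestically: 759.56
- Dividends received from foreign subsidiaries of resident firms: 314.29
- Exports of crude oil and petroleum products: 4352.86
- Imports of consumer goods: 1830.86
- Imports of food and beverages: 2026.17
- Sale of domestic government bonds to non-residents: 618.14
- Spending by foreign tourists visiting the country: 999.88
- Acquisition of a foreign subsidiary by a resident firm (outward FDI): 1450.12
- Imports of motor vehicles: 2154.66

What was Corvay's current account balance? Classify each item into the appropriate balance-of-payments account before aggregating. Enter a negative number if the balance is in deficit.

-1742.87

Goods: -2997.50 - 1830.86 + 4352.86 - 2154.66 + 1035.39 + 2414.26 - 2026.17 = -1206.68
Services: 999.88 + 184.00 - 1188.58 = -4.70
Primary income: -565.55 + 314.29 - 759.56 = -1010.82
Secondary income: 479.33
Current account = (-1206.68) + (-4.70) + (-1010.82) + 479.33 = -1742.87
(Excluded from the current account — capital account: capital transfers received from emigrants 144.66; financial account: borrowing by resident firms from foreign banks 1074.99, foreign purchases of domestic corporate bonds 1011.60, sale of domestic government bonds to non-residents 618.14, acquisition of a foreign subsidiary by a resident firm (outward FDI) 1450.12.)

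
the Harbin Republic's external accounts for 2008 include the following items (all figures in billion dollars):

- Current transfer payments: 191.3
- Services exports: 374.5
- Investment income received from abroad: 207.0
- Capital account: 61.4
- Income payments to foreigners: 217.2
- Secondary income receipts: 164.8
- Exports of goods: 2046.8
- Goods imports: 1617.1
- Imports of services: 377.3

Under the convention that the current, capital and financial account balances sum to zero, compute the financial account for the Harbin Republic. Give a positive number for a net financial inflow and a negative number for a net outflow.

-451.6

Goods balance = 2046.8 - 1617.1 = 429.7
Services balance = 374.5 - 377.3 = -2.8
Trade balance (goods + services) = 429.7 + (-2.8) = 426.9
Net primary income = 207.0 - 217.2 = -10.2
Net secondary income = 164.8 - 191.3 = -26.5
Current account = 426.9 + (-10.2) + (-26.5) = 390.2
Financial account = -(390.2 + 61.4) = -451.6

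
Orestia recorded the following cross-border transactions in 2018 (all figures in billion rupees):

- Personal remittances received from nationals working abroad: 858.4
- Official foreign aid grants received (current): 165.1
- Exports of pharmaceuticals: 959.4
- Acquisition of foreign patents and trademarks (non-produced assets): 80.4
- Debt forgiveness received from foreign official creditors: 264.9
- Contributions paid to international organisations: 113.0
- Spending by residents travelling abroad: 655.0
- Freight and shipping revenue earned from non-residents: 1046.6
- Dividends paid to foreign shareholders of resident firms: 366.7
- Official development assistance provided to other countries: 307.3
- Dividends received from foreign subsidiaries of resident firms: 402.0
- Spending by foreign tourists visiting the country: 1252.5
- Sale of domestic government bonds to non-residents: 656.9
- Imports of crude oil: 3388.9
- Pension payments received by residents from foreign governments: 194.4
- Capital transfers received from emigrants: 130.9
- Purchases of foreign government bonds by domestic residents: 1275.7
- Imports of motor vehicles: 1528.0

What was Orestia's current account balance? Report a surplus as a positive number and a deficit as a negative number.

Goods: 959.4 - 3388.9 - 1528.0 = -3957.5
Services: 1046.6 + 1252.5 - 655.0 = 1644.1
Primary income: -366.7 + 402.0 = 35.3
Secondary income: -307.3 + 858.4 + 165.1 - 113.0 + 194.4 = 797.6
Current account = (-3957.5) + 1644.1 + 35.3 + 797.6 = -1480.5
(Excluded from the current account — capital account: acquisition of foreign patents and trademarks (non-produced assets) 80.4, debt forgiveness received from foreign official creditors 264.9, capital transfers received from emigrants 130.9; financial account: sale of domestic government bonds to non-residents 656.9, purchases of foreign government bonds by domestic residents 1275.7.)

-1480.5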